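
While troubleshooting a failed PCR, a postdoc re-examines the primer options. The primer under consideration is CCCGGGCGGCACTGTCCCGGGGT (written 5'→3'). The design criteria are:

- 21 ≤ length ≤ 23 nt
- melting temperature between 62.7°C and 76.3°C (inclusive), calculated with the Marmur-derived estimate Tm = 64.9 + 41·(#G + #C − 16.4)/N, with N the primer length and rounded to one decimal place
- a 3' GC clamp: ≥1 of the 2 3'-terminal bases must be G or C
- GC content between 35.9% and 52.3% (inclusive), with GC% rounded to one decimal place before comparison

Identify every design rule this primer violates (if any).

Base counts: A=1, T=3, G=10, C=9 (length 23).
length: length 23 ✓
Tm: Tm = 64.9 + 41·(19 − 16.4)/23 = 69.5°C ✓
GC clamp: 3' end GT has 1 G/C ✓
GC content: GC 19/23 = 82.6%, outside 35.9–52.3% ✗

Fails: GC content.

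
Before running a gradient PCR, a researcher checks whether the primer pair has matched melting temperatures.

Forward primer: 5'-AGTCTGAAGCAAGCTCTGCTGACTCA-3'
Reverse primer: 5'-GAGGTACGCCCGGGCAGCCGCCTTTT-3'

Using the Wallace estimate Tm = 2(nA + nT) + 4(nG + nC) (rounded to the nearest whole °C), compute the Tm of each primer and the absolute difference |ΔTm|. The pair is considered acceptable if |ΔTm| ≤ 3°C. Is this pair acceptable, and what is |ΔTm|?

Forward: A=7 T=6 G=6 C=7 → Tm = 2·13 + 4·13 = 78°C.
Reverse: A=3 T=5 G=9 C=9 → Tm = 2·8 + 4·18 = 88°C.
|ΔTm| = |78 − 88| = 10°C, > 3°C.

|ΔTm| = 10°C; the pair is not acceptable.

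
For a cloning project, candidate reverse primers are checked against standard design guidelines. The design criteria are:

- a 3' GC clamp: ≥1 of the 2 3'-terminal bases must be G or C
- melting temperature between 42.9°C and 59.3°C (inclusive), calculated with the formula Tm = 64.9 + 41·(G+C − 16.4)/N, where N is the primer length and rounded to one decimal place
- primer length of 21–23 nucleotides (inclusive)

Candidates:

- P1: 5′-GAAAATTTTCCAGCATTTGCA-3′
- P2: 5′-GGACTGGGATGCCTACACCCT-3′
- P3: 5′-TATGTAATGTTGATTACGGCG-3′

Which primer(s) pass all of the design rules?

P1 (21 nt, A=7 T=7 G=3 C=4): 3' end CA has 1 G/C ✓; Tm = 64.9 + 41·(7 − 16.4)/21 = 46.5°C ✓; length 21 ✓ — passes.
P2 (21 nt, A=4 T=4 G=6 C=7): 3' end CT has 1 G/C ✓; Tm = 64.9 + 41·(13 − 16.4)/21 = 58.3°C ✓; length 21 ✓ — passes.
P3 (21 nt, A=5 T=8 G=6 C=2): 3' end CG has 2 G/C ✓; Tm = 64.9 + 41·(8 − 16.4)/21 = 48.5°C ✓; length 21 ✓ — passes.

P1, P2 and P3.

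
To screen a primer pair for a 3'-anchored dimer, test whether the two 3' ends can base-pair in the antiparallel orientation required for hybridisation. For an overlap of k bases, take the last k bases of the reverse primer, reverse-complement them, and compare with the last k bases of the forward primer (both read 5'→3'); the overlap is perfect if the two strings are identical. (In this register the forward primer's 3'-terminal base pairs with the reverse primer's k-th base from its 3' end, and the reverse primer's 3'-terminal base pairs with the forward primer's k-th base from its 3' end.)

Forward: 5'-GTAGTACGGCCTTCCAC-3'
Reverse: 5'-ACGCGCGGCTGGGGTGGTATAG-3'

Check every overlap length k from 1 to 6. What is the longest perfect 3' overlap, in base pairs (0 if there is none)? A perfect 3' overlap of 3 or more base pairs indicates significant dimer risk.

Last 6 bases (5'→3') — forward …TTCCAC, reverse …GTATAG.
Reverse complement of the reverse primer's last 6 bases: CTATAC; its first k bases are the reverse complement of the reverse primer's last k bases, so a perfect k-base overlap needs the forward primer's last k bases to equal them.
Comparing (forward last k vs required): k=1: C vs C ✓; k=2: AC vs CT ✗; k=3: CAC vs CTA ✗; k=4: CCAC vs CTAT ✗; k=5: TCCAC vs CTATA ✗; k=6: TTCCAC vs CTATAC ✗.
Only k = 1 is perfect, so the longest perfect 3' overlap is 1.

Longest perfect overlap: 1 complementary base pair; below the dimer-risk threshold (threshold 3).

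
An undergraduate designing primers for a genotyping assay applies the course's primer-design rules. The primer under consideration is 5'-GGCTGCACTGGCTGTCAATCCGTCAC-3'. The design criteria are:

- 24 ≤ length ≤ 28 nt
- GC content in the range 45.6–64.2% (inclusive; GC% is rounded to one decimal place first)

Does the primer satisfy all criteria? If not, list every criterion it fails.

Base counts: A=4, T=6, G=7, C=9 (length 26).
length: length 26 ✓
GC content: GC 16/26 = 61.5% ✓

Meets all criteria.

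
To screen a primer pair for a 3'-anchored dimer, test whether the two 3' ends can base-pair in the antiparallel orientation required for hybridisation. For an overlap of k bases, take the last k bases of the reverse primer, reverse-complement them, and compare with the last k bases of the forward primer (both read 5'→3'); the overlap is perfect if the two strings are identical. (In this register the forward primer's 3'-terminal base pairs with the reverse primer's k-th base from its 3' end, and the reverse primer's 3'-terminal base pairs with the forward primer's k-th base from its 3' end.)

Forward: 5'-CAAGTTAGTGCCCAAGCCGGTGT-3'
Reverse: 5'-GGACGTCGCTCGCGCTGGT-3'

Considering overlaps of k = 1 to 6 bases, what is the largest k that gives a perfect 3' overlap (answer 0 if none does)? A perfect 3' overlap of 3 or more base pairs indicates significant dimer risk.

Last 6 bases (5'→3') — forward …CGGTGT, reverse …GCTGGT.
Reverse complement of the reverse primer's last 6 bases: ACCAGC; its first k bases are the reverse complement of the reverse primer's last k bases, so a perfect k-base overlap needs the forward primer's last k bases to equal them.
Comparing (forward last k vs required): k=1: T vs A ✗; k=2: GT vs AC ✗; k=3: TGT vs ACC ✗; k=4: GTGT vs ACCA ✗; k=5: GGTGT vs ACCAG ✗; k=6: CGGTGT vs ACCAGC ✗.
No overlap length from 1 to 6 is perfect, so the longest perfect 3' overlap is 0.

Longest perfect overlap: 0 complementary base pairs; below the dimer-risk threshold (threshold 3).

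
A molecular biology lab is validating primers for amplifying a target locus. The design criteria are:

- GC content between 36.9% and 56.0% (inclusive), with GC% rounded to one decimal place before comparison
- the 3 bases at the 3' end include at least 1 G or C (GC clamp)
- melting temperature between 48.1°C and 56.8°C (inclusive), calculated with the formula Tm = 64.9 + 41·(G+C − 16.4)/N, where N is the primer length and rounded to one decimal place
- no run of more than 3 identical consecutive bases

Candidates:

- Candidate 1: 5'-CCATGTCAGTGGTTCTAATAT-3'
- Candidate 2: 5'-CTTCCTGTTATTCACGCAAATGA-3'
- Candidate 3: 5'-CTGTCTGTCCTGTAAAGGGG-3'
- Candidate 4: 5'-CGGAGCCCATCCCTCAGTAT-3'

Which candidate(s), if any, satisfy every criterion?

Candidate 1 (21 nt, A=5 T=8 G=4 C=4): GC 8/21 = 38.1% ✓; 3' end TAT has 0 G/C, need ≥1 ✗; Tm = 64.9 + 41·(8 − 16.4)/21 = 48.5°C ✓; longest run = 2 ✓ — fails.
Candidate 2 (23 nt, A=6 T=8 G=3 C=6): GC 9/23 = 39.1% ✓; 3' end TGA has 1 G/C ✓; Tm = 64.9 + 41·(9 − 16.4)/23 = 51.7°C ✓; longest run = 3 ✓ — passes.
Candidate 3 (20 nt, A=3 T=6 G=7 C=4): GC 11/20 = 55.0% ✓; 3' end GGG has 3 G/C ✓; Tm = 64.9 + 41·(11 − 16.4)/20 = 53.8°C ✓; longest run = 4, exceeds 3 ✗ — fails.
Candidate 4 (20 nt, A=4 T=4 G=4 C=8): GC 12/20 = 60.0%, outside 36.9–56.0% ✗; 3' end TAT has 0 G/C, need ≥1 ✗; Tm = 64.9 + 41·(12 − 16.4)/20 = 55.9°C ✓; longest run = 3 ✓ — fails.

Candidate 2 only.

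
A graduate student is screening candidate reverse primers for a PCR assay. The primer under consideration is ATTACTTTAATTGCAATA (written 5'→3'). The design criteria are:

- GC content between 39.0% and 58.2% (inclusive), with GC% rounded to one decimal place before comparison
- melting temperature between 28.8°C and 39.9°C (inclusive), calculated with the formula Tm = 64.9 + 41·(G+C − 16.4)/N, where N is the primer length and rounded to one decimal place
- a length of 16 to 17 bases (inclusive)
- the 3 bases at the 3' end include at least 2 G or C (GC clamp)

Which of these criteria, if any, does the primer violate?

Base counts: A=7, T=8, G=1, C=2 (length 18).
GC content: GC 3/18 = 16.7%, outside 39.0–58.2% ✗
Tm: Tm = 64.9 + 41·(3 − 16.4)/18 = 34.4°C ✓
length: length 18, outside 16–17 ✗
GC clamp: 3' end ATA has 0 G/C, need ≥2 ✗

Fails: GC content, length, GC clamp.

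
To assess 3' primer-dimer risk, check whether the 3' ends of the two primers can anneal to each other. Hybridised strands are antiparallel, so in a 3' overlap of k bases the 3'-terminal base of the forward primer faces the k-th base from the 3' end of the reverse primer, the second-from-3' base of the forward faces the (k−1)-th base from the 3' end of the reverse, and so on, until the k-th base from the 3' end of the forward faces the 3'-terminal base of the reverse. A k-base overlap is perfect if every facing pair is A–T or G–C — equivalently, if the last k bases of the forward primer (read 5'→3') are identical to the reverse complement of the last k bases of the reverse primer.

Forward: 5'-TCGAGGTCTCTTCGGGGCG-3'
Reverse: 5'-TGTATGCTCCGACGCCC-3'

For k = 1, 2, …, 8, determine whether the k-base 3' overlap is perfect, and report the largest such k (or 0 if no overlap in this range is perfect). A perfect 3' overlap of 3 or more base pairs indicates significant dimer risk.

Last 8 bases (5'→3') — forward …TCGGGGCG, reverse …CGACGCCC.
Reverse complement of the reverse primer's last 8 bases: GGGCGTCG; its first k bases are the reverse complement of the reverse primer's last k bases, so a perfect k-base overlap needs the forward primer's last k bases to equal them.
Comparing (forward last k vs required): k=1: G vs G ✓; k=2: CG vs GG ✗; k=3: GCG vs GGG ✗; k=4: GGCG vs GGGC ✗; k=5: GGGCG vs GGGCG ✓; k=6: GGGGCG vs GGGCGT ✗; k=7: CGGGGCG vs GGGCGTC ✗; k=8: TCGGGGCG vs GGGCGTCG ✗.
Perfect overlaps at k = 1, 5; the largest is 5.

Longest perfect overlap: 5 complementary base pairs; significant dimer risk (threshold 3).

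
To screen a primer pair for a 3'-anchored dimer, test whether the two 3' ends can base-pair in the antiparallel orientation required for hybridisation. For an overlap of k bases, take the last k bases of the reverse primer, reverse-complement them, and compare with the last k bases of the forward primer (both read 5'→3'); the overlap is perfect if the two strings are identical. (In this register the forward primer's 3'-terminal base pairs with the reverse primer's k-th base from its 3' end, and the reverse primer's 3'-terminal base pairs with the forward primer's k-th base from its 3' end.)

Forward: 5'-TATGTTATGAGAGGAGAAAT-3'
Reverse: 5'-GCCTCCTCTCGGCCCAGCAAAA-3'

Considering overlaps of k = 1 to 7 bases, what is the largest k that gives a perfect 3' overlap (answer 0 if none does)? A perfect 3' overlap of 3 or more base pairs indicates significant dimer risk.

Longest perfect overlap: 1 complementary base pair; below the dimer-risk threshold (threshold 3).

Last 7 bases (5'→3') — forward …GAGAAAT, reverse …AGCAAAA.
Reverse complement of the reverse primer's last 7 bases: TTTTGCT; its first k bases are the reverse complement of the reverse primer's last k bases, so a perfect k-base overlap needs the forward primer's last k bases to equal them.
Comparing (forward last k vs required): k=1: T vs T ✓; k=2: AT vs TT ✗; k=3: AAT vs TTT ✗; k=4: AAAT vs TTTT ✗; k=5: GAAAT vs TTTTG ✗; k=6: AGAAAT vs TTTTGC ✗; k=7: GAGAAAT vs TTTTGCT ✗.
Only k = 1 is perfect, so the longest perfect 3' overlap is 1.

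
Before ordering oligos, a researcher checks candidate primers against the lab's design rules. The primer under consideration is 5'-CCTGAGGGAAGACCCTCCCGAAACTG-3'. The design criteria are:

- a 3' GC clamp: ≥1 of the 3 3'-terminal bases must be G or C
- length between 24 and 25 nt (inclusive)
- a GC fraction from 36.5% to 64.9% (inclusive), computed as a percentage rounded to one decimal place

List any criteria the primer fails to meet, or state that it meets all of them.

Fails: length.

Base counts: A=7, T=3, G=7, C=9 (length 26).
GC clamp: 3' end CTG has 2 G/C ✓
length: length 26, outside 24–25 ✗
GC content: GC 16/26 = 61.5% ✓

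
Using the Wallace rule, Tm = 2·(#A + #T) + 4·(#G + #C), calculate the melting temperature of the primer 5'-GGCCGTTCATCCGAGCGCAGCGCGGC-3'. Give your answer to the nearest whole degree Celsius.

92°C

Base counts: A=3, T=3, G=10, C=10 (length 26).
Tm = 2·(3+3) + 4·(10+10) = 2·6 + 4·20 = 12 + 80 = 92°C.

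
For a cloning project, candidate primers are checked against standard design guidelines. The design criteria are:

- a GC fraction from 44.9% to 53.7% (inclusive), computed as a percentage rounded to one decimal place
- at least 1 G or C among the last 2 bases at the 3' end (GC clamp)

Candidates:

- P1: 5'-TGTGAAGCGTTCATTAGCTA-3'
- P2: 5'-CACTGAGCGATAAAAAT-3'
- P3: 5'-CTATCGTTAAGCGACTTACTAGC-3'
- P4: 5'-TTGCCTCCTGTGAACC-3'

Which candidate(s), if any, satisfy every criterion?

P1 (20 nt, A=5 T=7 G=5 C=3): GC 8/20 = 40.0%, outside 44.9–53.7% ✗; 3' end TA has 0 G/C, need ≥1 ✗ — fails.
P2 (17 nt, A=8 T=3 G=3 C=3): GC 6/17 = 35.3%, outside 44.9–53.7% ✗; 3' end AT has 0 G/C, need ≥1 ✗ — fails.
P3 (23 nt, A=6 T=7 G=4 C=6): GC 10/23 = 43.5%, outside 44.9–53.7% ✗; 3' end GC has 2 G/C ✓ — fails.
P4 (16 nt, A=2 T=5 G=3 C=6): GC 9/16 = 56.3%, outside 44.9–53.7% ✗; 3' end CC has 2 G/C ✓ — fails.

None of the candidates satisfy all criteria.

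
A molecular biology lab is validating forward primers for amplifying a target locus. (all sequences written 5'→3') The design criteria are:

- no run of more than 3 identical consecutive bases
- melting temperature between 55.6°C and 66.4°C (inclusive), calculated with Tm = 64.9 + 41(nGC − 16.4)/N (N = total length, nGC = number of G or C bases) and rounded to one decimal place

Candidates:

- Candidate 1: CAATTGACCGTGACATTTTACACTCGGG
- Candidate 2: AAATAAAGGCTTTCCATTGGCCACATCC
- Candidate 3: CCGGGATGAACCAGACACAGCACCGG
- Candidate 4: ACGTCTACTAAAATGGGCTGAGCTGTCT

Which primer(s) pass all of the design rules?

Candidate 2 and Candidate 3.

Candidate 1 (28 nt, A=7 T=8 G=6 C=7): longest run = 4, exceeds 3 ✗; Tm = 64.9 + 41·(13 − 16.4)/28 = 59.9°C ✓ — fails.
Candidate 2 (28 nt, A=9 T=7 G=4 C=8): longest run = 3 ✓; Tm = 64.9 + 41·(12 − 16.4)/28 = 58.5°C ✓ — passes.
Candidate 3 (26 nt, A=8 T=1 G=8 C=9): longest run = 3 ✓; Tm = 64.9 + 41·(17 − 16.4)/26 = 65.8°C ✓ — passes.
Candidate 4 (28 nt, A=7 T=8 G=7 C=6): longest run = 4, exceeds 3 ✗; Tm = 64.9 + 41·(13 − 16.4)/28 = 59.9°C ✓ — fails.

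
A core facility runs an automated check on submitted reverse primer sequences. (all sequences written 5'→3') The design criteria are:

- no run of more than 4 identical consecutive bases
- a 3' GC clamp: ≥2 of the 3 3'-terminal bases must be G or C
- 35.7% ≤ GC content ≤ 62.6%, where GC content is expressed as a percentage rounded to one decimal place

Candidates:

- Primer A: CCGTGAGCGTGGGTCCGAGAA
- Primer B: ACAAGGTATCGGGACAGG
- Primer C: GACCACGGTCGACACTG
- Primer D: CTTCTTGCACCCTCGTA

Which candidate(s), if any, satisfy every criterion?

Primer A (21 nt, A=4 T=3 G=9 C=5): longest run = 3 ✓; 3' end GAA has 1 G/C, need ≥2 ✗; GC 14/21 = 66.7%, outside 35.7–62.6% ✗ — fails.
Primer B (18 nt, A=6 T=2 G=7 C=3): longest run = 3 ✓; 3' end AGG has 2 G/C ✓; GC 10/18 = 55.6% ✓ — passes.
Primer C (17 nt, A=4 T=2 G=5 C=6): longest run = 2 ✓; 3' end CTG has 2 G/C ✓; GC 11/17 = 64.7%, outside 35.7–62.6% ✗ — fails.
Primer D (17 nt, A=2 T=6 G=2 C=7): longest run = 3 ✓; 3' end GTA has 1 G/C, need ≥2 ✗; GC 9/17 = 52.9% ✓ — fails.

Primer B only.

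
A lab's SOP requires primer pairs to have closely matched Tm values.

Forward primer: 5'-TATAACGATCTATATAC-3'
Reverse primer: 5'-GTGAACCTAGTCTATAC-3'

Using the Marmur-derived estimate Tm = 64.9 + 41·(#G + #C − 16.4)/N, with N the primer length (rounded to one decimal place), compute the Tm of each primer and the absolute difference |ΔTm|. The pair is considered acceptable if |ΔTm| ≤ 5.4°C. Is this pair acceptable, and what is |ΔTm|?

Forward: G+C = 4, N = 17 → Tm = 64.9 + 41·(4 − 16.4)/17 = 35.0°C.
Reverse: G+C = 7, N = 17 → Tm = 64.9 + 41·(7 − 16.4)/17 = 42.2°C.
|ΔTm| = |35.0 − 42.2| = 7.2°C, > 5.4°C.

|ΔTm| = 7.2°C; the pair is not acceptable.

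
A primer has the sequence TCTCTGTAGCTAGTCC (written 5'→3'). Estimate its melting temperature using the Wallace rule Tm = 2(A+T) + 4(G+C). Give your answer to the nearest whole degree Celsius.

48°C

Base counts: A=2, T=6, G=3, C=5 (length 16).
Tm = 2·(2+6) + 4·(3+5) = 2·8 + 4·8 = 16 + 32 = 48°C.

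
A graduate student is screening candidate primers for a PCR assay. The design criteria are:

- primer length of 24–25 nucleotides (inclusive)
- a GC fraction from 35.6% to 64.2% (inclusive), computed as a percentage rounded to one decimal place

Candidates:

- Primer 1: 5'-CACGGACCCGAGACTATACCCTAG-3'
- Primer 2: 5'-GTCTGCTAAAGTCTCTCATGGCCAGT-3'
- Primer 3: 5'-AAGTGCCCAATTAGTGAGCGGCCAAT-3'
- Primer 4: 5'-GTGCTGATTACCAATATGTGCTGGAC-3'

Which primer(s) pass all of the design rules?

Primer 1 only.

Primer 1 (24 nt, A=7 T=3 G=5 C=9): length 24 ✓; GC 14/24 = 58.3% ✓ — passes.
Primer 2 (26 nt, A=5 T=8 G=6 C=7): length 26, outside 24–25 ✗; GC 13/26 = 50.0% ✓ — fails.
Primer 3 (26 nt, A=8 T=5 G=7 C=6): length 26, outside 24–25 ✗; GC 13/26 = 50.0% ✓ — fails.
Primer 4 (26 nt, A=6 T=8 G=7 C=5): length 26, outside 24–25 ✗; GC 12/26 = 46.2% ✓ — fails.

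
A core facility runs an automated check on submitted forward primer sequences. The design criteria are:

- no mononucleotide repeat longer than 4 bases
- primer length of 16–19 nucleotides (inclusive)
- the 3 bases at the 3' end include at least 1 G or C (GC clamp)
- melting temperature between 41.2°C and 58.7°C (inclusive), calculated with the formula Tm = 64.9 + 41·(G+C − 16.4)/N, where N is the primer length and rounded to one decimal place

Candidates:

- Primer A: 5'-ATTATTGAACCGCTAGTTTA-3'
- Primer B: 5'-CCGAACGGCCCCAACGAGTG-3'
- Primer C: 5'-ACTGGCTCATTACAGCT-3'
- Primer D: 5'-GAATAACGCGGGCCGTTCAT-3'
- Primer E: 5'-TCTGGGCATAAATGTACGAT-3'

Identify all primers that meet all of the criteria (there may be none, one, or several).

Primer C only.

Primer A (20 nt, A=6 T=8 G=3 C=3): longest run = 3 ✓; length 20, outside 16–19 ✗; 3' end TTA has 0 G/C, need ≥1 ✗; Tm = 64.9 + 41·(6 − 16.4)/20 = 43.6°C ✓ — fails.
Primer B (20 nt, A=5 T=1 G=6 C=8): longest run = 4 ✓; length 20, outside 16–19 ✗; 3' end GTG has 2 G/C ✓; Tm = 64.9 + 41·(14 − 16.4)/20 = 60.0°C, outside 41.2–58.7°C ✗ — fails.
Primer C (17 nt, A=4 T=5 G=3 C=5): longest run = 2 ✓; length 17 ✓; 3' end GCT has 2 G/C ✓; Tm = 64.9 + 41·(8 − 16.4)/17 = 44.6°C ✓ — passes.
Primer D (20 nt, A=5 T=4 G=6 C=5): longest run = 3 ✓; length 20, outside 16–19 ✗; 3' end CAT has 1 G/C ✓; Tm = 64.9 + 41·(11 − 16.4)/20 = 53.8°C ✓ — fails.
Primer E (20 nt, A=6 T=6 G=5 C=3): longest run = 3 ✓; length 20, outside 16–19 ✗; 3' end GAT has 1 G/C ✓; Tm = 64.9 + 41·(8 − 16.4)/20 = 47.7°C ✓ — fails.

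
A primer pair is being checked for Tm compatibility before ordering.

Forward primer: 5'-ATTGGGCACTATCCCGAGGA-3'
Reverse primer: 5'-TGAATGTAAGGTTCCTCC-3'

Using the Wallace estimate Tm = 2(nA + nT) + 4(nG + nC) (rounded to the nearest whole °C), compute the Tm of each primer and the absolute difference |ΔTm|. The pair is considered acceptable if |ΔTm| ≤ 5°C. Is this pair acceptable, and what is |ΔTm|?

Forward: A=5 T=4 G=6 C=5 → Tm = 2·9 + 4·11 = 62°C.
Reverse: A=4 T=6 G=4 C=4 → Tm = 2·10 + 4·8 = 52°C.
|ΔTm| = |62 − 52| = 10°C, > 5°C.

|ΔTm| = 10°C; the pair is not acceptable.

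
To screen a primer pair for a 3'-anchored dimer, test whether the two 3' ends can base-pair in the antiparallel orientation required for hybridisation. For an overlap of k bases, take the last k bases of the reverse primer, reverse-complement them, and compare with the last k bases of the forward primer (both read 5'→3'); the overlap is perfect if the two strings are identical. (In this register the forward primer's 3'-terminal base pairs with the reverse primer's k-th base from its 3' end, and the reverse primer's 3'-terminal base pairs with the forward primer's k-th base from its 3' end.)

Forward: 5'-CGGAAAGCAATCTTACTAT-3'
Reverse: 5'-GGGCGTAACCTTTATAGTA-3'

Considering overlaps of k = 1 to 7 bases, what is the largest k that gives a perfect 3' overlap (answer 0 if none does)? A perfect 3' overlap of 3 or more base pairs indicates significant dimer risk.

Longest perfect overlap: 6 complementary base pairs; significant dimer risk (threshold 3).

Last 7 bases (5'→3') — forward …TTACTAT, reverse …TATAGTA.
Reverse complement of the reverse primer's last 7 bases: TACTATA; its first k bases are the reverse complement of the reverse primer's last k bases, so a perfect k-base overlap needs the forward primer's last k bases to equal them.
Comparing (forward last k vs required): k=1: T vs T ✓; k=2: AT vs TA ✗; k=3: TAT vs TAC ✗; k=4: CTAT vs TACT ✗; k=5: ACTAT vs TACTA ✗; k=6: TACTAT vs TACTAT ✓; k=7: TTACTAT vs TACTATA ✗.
Perfect overlaps at k = 1, 6; the largest is 6.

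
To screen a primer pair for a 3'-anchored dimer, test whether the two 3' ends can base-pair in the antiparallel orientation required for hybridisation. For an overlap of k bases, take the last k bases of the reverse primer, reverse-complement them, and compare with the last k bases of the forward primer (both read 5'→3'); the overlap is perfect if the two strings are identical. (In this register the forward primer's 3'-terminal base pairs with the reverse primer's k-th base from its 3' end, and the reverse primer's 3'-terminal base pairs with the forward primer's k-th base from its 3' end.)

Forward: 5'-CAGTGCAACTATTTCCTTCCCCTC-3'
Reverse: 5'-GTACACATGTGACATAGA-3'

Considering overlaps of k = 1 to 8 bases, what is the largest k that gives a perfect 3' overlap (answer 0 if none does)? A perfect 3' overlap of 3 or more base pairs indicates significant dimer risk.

Last 8 bases (5'→3') — forward …TTCCCCTC, reverse …GACATAGA.
Reverse complement of the reverse primer's last 8 bases: TCTATGTC; its first k bases are the reverse complement of the reverse primer's last k bases, so a perfect k-base overlap needs the forward primer's last k bases to equal them.
Comparing (forward last k vs required): k=1: C vs T ✗; k=2: TC vs TC ✓; k=3: CTC vs TCT ✗; k=4: CCTC vs TCTA ✗; k=5: CCCTC vs TCTAT ✗; k=6: CCCCTC vs TCTATG ✗; k=7: TCCCCTC vs TCTATGT ✗; k=8: TTCCCCTC vs TCTATGTC ✗.
Only k = 2 is perfect, so the longest perfect 3' overlap is 2.

Longest perfect overlap: 2 complementary base pairs; below the dimer-risk threshold (threshold 3).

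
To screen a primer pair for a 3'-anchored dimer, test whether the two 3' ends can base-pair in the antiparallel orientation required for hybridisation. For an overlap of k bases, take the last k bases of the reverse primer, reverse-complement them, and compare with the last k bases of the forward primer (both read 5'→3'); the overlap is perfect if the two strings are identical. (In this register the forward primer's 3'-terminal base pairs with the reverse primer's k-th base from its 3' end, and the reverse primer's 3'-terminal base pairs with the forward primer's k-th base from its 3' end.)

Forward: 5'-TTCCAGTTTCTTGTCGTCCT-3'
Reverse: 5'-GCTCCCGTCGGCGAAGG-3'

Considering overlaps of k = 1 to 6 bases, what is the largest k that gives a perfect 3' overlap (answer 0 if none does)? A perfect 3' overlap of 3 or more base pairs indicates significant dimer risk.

Longest perfect overlap: 3 complementary base pairs; significant dimer risk (threshold 3).

Last 6 bases (5'→3') — forward …CGTCCT, reverse …CGAAGG.
Reverse complement of the reverse primer's last 6 bases: CCTTCG; its first k bases are the reverse complement of the reverse primer's last k bases, so a perfect k-base overlap needs the forward primer's last k bases to equal them.
Comparing (forward last k vs required): k=1: T vs C ✗; k=2: CT vs CC ✗; k=3: CCT vs CCT ✓; k=4: TCCT vs CCTT ✗; k=5: GTCCT vs CCTTC ✗; k=6: CGTCCT vs CCTTCG ✗.
Only k = 3 is perfect, so the longest perfect 3' overlap is 3.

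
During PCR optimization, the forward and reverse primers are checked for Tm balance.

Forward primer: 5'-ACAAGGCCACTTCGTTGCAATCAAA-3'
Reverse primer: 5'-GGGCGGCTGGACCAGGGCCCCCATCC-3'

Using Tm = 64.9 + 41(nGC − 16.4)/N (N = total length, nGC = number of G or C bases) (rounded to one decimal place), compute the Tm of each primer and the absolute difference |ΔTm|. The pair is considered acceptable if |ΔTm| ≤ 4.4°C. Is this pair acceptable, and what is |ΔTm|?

Forward: G+C = 11, N = 25 → Tm = 64.9 + 41·(11 − 16.4)/25 = 56.0°C.
Reverse: G+C = 21, N = 26 → Tm = 64.9 + 41·(21 − 16.4)/26 = 72.2°C.
|ΔTm| = |56.0 − 72.2| = 16.2°C, > 4.4°C.

|ΔTm| = 16.2°C; the pair is not acceptable.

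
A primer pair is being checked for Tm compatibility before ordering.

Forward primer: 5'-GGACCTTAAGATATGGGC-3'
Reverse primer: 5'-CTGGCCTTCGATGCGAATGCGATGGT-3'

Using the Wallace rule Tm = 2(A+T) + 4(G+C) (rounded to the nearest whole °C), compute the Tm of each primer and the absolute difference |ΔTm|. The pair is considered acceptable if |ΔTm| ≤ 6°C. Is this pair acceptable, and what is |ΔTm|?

|ΔTm| = 28°C; the pair is not acceptable.

Forward: A=5 T=4 G=6 C=3 → Tm = 2·9 + 4·9 = 54°C.
Reverse: A=4 T=7 G=9 C=6 → Tm = 2·11 + 4·15 = 82°C.
|ΔTm| = |54 − 82| = 28°C, > 6°C.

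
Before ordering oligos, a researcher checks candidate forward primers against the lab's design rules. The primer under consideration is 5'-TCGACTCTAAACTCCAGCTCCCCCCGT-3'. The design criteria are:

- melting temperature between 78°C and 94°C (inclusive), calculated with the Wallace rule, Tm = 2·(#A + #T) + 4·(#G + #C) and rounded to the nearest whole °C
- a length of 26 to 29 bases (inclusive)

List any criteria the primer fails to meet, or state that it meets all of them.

Meets all criteria.

Base counts: A=5, T=6, G=3, C=13 (length 27).
Tm: Tm = 2·11 + 4·16 = 86°C ✓
length: length 27 ✓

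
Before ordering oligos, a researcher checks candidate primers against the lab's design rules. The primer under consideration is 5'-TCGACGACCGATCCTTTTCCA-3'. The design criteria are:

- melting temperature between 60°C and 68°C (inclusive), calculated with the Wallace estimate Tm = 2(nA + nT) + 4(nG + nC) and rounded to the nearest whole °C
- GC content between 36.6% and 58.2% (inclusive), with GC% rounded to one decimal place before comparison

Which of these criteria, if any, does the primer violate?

Meets all criteria.

Base counts: A=4, T=6, G=3, C=8 (length 21).
Tm: Tm = 2·10 + 4·11 = 64°C ✓
GC content: GC 11/21 = 52.4% ✓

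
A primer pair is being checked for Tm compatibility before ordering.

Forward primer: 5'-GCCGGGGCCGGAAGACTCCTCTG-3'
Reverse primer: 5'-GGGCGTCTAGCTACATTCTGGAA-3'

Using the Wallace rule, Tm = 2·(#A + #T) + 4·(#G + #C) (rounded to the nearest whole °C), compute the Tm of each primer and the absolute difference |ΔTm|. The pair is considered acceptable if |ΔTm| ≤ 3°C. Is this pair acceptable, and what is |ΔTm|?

Forward: A=3 T=3 G=9 C=8 → Tm = 2·6 + 4·17 = 80°C.
Reverse: A=5 T=6 G=7 C=5 → Tm = 2·11 + 4·12 = 70°C.
|ΔTm| = |80 − 70| = 10°C, > 3°C.

|ΔTm| = 10°C; the pair is not acceptable.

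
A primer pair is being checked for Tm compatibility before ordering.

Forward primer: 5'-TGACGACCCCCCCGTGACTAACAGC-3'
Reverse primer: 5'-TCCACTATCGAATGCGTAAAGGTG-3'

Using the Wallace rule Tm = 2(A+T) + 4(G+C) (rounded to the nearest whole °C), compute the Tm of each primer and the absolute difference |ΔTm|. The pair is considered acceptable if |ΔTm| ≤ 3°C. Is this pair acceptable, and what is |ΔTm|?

Forward: A=6 T=3 G=5 C=11 → Tm = 2·9 + 4·16 = 82°C.
Reverse: A=7 T=6 G=6 C=5 → Tm = 2·13 + 4·11 = 70°C.
|ΔTm| = |82 − 70| = 12°C, > 3°C.

|ΔTm| = 12°C; the pair is not acceptable.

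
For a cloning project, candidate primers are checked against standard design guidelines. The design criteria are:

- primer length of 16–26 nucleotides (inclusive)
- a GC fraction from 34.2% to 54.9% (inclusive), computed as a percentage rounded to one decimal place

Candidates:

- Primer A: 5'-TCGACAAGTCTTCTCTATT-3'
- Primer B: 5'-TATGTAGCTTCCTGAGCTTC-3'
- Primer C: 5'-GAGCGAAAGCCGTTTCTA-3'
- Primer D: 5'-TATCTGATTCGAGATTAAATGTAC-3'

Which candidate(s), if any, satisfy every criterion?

Primer A (19 nt, A=4 T=8 G=2 C=5): length 19 ✓; GC 7/19 = 36.8% ✓ — passes.
Primer B (20 nt, A=3 T=8 G=4 C=5): length 20 ✓; GC 9/20 = 45.0% ✓ — passes.
Primer C (18 nt, A=5 T=4 G=5 C=4): length 18 ✓; GC 9/18 = 50.0% ✓ — passes.
Primer D (24 nt, A=8 T=9 G=4 C=3): length 24 ✓; GC 7/24 = 29.2%, outside 34.2–54.9% ✗ — fails.

Primer A, Primer B and Primer C.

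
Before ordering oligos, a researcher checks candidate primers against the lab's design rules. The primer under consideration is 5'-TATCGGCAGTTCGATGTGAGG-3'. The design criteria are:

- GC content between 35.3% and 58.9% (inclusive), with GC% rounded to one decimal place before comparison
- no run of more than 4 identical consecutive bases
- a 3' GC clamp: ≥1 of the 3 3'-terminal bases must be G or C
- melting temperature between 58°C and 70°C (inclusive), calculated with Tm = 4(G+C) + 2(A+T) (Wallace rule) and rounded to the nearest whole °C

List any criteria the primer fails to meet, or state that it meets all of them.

Meets all criteria.

Base counts: A=4, T=6, G=8, C=3 (length 21).
GC content: GC 11/21 = 52.4% ✓
homopolymer run: longest run = 2 ✓
GC clamp: 3' end AGG has 2 G/C ✓
Tm: Tm = 2·10 + 4·11 = 64°C ✓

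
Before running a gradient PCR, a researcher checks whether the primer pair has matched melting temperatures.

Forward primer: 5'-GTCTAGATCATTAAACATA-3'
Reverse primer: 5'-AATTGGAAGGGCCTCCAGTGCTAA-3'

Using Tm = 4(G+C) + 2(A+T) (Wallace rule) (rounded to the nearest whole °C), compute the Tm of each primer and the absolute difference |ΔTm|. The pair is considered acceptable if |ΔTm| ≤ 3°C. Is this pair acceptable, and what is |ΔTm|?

Forward: A=8 T=6 G=2 C=3 → Tm = 2·14 + 4·5 = 48°C.
Reverse: A=7 T=5 G=7 C=5 → Tm = 2·12 + 4·12 = 72°C.
|ΔTm| = |48 − 72| = 24°C, > 3°C.

|ΔTm| = 24°C; the pair is not acceptable.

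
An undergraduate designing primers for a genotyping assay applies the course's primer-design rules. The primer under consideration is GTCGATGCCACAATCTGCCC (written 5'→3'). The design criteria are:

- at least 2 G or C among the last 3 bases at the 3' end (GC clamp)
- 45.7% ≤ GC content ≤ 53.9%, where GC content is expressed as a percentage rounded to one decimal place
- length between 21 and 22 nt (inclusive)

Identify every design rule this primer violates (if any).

Fails: GC content, length.

Base counts: A=4, T=4, G=4, C=8 (length 20).
GC clamp: 3' end CCC has 3 G/C ✓
GC content: GC 12/20 = 60.0%, outside 45.7–53.9% ✗
length: length 20, outside 21–22 ✗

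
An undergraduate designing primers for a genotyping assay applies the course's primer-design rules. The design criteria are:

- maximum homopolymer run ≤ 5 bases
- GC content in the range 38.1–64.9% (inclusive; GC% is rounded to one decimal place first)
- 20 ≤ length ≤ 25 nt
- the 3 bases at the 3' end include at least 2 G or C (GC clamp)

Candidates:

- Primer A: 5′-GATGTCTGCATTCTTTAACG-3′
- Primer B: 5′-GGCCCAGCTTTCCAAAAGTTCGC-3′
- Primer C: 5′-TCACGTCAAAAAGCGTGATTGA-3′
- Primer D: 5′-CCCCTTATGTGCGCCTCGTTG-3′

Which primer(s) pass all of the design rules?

Primer A and Primer B.

Primer A (20 nt, A=4 T=8 G=4 C=4): longest run = 3 ✓; GC 8/20 = 40.0% ✓; length 20 ✓; 3' end ACG has 2 G/C ✓ — passes.
Primer B (23 nt, A=5 T=5 G=5 C=8): longest run = 4 ✓; GC 13/23 = 56.5% ✓; length 23 ✓; 3' end CGC has 3 G/C ✓ — passes.
Primer C (22 nt, A=8 T=5 G=5 C=4): longest run = 5 ✓; GC 9/22 = 40.9% ✓; length 22 ✓; 3' end TGA has 1 G/C, need ≥2 ✗ — fails.
Primer D (21 nt, A=1 T=7 G=5 C=8): longest run = 4 ✓; GC 13/21 = 61.9% ✓; length 21 ✓; 3' end TTG has 1 G/C, need ≥2 ✗ — fails.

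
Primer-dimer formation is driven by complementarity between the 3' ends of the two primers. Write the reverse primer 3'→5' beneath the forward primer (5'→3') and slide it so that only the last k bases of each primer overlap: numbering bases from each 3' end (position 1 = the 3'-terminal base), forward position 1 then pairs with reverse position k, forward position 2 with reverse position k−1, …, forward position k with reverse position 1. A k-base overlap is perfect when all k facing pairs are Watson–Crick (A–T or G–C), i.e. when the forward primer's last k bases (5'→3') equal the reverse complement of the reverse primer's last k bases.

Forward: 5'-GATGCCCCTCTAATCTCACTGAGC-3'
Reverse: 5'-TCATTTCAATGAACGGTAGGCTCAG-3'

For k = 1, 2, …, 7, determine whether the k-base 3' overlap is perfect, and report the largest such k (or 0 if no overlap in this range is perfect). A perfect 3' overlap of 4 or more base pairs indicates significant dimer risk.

Longest perfect overlap: 6 complementary base pairs; significant dimer risk (threshold 4).

Last 7 bases (5'→3') — forward …ACTGAGC, reverse …GGCTCAG.
Reverse complement of the reverse primer's last 7 bases: CTGAGCC; its first k bases are the reverse complement of the reverse primer's last k bases, so a perfect k-base overlap needs the forward primer's last k bases to equal them.
Comparing (forward last k vs required): k=1: C vs C ✓; k=2: GC vs CT ✗; k=3: AGC vs CTG ✗; k=4: GAGC vs CTGA ✗; k=5: TGAGC vs CTGAG ✗; k=6: CTGAGC vs CTGAGC ✓; k=7: ACTGAGC vs CTGAGCC ✗.
Perfect overlaps at k = 1, 6; the largest is 6.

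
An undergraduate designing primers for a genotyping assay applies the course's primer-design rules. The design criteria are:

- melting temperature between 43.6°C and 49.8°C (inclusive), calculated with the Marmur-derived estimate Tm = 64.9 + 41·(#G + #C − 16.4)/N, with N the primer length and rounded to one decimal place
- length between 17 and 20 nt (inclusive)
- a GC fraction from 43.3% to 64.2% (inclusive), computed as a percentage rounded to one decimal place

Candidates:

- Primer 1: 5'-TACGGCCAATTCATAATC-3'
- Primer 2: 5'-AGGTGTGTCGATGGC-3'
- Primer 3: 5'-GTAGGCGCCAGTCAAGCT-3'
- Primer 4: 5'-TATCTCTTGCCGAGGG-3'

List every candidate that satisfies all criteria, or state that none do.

None of the candidates satisfy all criteria.

Primer 1 (18 nt, A=6 T=5 G=2 C=5): Tm = 64.9 + 41·(7 − 16.4)/18 = 43.5°C, outside 43.6–49.8°C ✗; length 18 ✓; GC 7/18 = 38.9%, outside 43.3–64.2% ✗ — fails.
Primer 2 (15 nt, A=2 T=4 G=7 C=2): Tm = 64.9 + 41·(9 − 16.4)/15 = 44.7°C ✓; length 15, outside 17–20 ✗; GC 9/15 = 60.0% ✓ — fails.
Primer 3 (18 nt, A=4 T=3 G=6 C=5): Tm = 64.9 + 41·(11 − 16.4)/18 = 52.6°C, outside 43.6–49.8°C ✗; length 18 ✓; GC 11/18 = 61.1% ✓ — fails.
Primer 4 (16 nt, A=2 T=5 G=5 C=4): Tm = 64.9 + 41·(9 − 16.4)/16 = 45.9°C ✓; length 16, outside 17–20 ✗; GC 9/16 = 56.3% ✓ — fails.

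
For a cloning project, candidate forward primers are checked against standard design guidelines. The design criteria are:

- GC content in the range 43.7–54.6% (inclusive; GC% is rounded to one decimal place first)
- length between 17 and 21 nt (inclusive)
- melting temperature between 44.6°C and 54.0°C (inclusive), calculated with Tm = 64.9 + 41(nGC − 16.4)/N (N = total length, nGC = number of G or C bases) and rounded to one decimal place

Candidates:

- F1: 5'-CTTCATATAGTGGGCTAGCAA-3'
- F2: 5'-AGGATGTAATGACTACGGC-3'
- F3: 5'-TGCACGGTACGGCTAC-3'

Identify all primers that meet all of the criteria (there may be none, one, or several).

F1 (21 nt, A=6 T=6 G=5 C=4): GC 9/21 = 42.9%, outside 43.7–54.6% ✗; length 21 ✓; Tm = 64.9 + 41·(9 − 16.4)/21 = 50.5°C ✓ — fails.
F2 (19 nt, A=6 T=4 G=6 C=3): GC 9/19 = 47.4% ✓; length 19 ✓; Tm = 64.9 + 41·(9 − 16.4)/19 = 48.9°C ✓ — passes.
F3 (16 nt, A=3 T=3 G=5 C=5): GC 10/16 = 62.5%, outside 43.7–54.6% ✗; length 16, outside 17–21 ✗; Tm = 64.9 + 41·(10 − 16.4)/16 = 48.5°C ✓ — fails.

F2 only.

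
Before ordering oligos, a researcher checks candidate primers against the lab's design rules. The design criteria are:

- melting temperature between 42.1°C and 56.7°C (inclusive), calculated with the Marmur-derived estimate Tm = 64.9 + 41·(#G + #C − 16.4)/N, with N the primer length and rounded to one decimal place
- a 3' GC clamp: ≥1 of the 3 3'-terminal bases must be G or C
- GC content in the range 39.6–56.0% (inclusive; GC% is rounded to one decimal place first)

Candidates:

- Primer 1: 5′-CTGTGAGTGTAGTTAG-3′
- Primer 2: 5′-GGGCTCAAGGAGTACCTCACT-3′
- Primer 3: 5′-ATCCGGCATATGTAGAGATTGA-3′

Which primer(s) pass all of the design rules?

Primer 3 only.

Primer 1 (16 nt, A=3 T=6 G=6 C=1): Tm = 64.9 + 41·(7 − 16.4)/16 = 40.8°C, outside 42.1–56.7°C ✗; 3' end TAG has 1 G/C ✓; GC 7/16 = 43.8% ✓ — fails.
Primer 2 (21 nt, A=5 T=4 G=6 C=6): Tm = 64.9 + 41·(12 − 16.4)/21 = 56.3°C ✓; 3' end ACT has 1 G/C ✓; GC 12/21 = 57.1%, outside 39.6–56.0% ✗ — fails.
Primer 3 (22 nt, A=7 T=6 G=6 C=3): Tm = 64.9 + 41·(9 − 16.4)/22 = 51.1°C ✓; 3' end TGA has 1 G/C ✓; GC 9/22 = 40.9% ✓ — passes.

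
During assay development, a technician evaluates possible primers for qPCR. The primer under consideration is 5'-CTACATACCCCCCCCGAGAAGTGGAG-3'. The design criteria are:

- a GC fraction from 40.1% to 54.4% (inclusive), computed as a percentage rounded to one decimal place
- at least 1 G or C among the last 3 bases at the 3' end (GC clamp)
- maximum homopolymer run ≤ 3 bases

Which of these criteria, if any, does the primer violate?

Base counts: A=7, T=3, G=6, C=10 (length 26).
GC content: GC 16/26 = 61.5%, outside 40.1–54.4% ✗
GC clamp: 3' end GAG has 2 G/C ✓
homopolymer run: longest run = 8, exceeds 3 ✗

Fails: GC content, homopolymer run.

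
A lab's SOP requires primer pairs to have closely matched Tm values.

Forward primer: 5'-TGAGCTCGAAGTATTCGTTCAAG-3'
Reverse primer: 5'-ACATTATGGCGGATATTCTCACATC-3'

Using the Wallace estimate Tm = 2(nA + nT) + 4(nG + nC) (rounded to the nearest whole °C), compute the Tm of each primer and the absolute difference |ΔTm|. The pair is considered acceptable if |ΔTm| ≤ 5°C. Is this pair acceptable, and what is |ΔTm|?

Forward: A=6 T=7 G=6 C=4 → Tm = 2·13 + 4·10 = 66°C.
Reverse: A=7 T=8 G=4 C=6 → Tm = 2·15 + 4·10 = 70°C.
|ΔTm| = |66 − 70| = 4°C, ≤ 5°C.

|ΔTm| = 4°C; the pair is acceptable.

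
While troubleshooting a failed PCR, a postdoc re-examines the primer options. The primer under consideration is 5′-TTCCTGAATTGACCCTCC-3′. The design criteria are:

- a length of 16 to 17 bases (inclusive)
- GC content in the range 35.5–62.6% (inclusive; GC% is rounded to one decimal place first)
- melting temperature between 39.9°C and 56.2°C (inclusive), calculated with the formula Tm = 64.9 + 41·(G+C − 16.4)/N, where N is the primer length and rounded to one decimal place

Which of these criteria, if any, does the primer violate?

Base counts: A=3, T=6, G=2, C=7 (length 18).
length: length 18, outside 16–17 ✗
GC content: GC 9/18 = 50.0% ✓
Tm: Tm = 64.9 + 41·(9 − 16.4)/18 = 48.0°C ✓

Fails: length.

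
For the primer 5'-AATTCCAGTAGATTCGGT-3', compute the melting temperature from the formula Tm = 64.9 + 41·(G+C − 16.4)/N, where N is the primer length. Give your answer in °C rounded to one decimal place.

43.5°C

Base counts: A=5, T=6, G=4, C=3; G+C = 7, N = 18.
Tm = 64.9 + 41·(7 − 16.4)/18 = 64.9 + -385.40/18 = 43.5°C.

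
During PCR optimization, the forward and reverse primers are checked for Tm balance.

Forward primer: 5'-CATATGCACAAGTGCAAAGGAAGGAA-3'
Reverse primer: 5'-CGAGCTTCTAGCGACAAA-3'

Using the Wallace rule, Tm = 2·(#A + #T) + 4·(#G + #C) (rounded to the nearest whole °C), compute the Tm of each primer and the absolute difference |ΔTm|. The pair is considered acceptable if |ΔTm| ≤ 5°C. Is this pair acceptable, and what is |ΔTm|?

Forward: A=12 T=3 G=7 C=4 → Tm = 2·15 + 4·11 = 74°C.
Reverse: A=6 T=3 G=4 C=5 → Tm = 2·9 + 4·9 = 54°C.
|ΔTm| = |74 − 54| = 20°C, > 5°C.

|ΔTm| = 20°C; the pair is not acceptable.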